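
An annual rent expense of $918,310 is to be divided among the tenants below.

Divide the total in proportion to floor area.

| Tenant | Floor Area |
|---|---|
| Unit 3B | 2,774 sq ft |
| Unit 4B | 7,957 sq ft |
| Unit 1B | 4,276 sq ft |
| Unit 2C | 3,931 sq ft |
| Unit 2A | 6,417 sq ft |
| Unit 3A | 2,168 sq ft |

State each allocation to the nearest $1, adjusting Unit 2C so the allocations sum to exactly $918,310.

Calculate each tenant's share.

Unit 3B: $92,555 | Unit 4B: $265,487 | Unit 1B: $142,670 | Unit 2C: $131,158 | Unit 2A: $214,104 | Unit 3A: $72,336

Combined floor area = 27,523.
Proportional shares: Unit 3B 2,774/27,523 × $918,310 = 92,555.02; Unit 4B 7,957/27,523 × $918,310 = 265,486.78; Unit 1B 4,276/27,523 × $918,310 = 142,669.53; Unit 2C 3,931/27,523 × $918,310 = 131,158.54; Unit 2A 6,417/27,523 × $918,310 = 214,104.40; Unit 3A 2,168/27,523 × $918,310 = 72,335.72.
After rounding ($1): Unit 3B $92,555; Unit 4B $265,487; Unit 1B $142,670; Unit 2C $131,159; Unit 2A $214,104; Unit 3A $72,336. Sum = $918,311.
Difference $918,310 − $918,311 = −$1 applied to Unit 2C: Unit 2C becomes $131,158.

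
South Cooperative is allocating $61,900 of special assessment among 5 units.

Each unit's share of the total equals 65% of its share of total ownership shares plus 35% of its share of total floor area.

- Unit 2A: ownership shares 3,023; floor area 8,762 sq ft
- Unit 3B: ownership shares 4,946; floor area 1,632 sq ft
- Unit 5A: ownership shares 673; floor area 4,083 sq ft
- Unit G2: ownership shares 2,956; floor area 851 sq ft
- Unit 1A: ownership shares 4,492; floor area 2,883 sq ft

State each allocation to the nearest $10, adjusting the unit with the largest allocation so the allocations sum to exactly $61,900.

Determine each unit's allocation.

Totals — ownership shares 16,090, floor area 18,211.
Combined weights (65% ownership shares + 35% floor area): Unit 2A 0.2905; Unit 3B 0.2312; Unit 5A 0.1057; Unit G2 0.1358; Unit 1A 0.2369.
Proportional shares: Unit 2A 17,983.23; Unit 3B 14,309.61; Unit 5A 6,540.32; Unit G2 8,404.24; Unit 1A 14,662.60.
Rounded to nearest $10: Unit 2A $17,980; Unit 3B $14,310; Unit 5A $6,540; Unit G2 $8,400; Unit 1A $14,660. Sum = $61,890.
Difference $61,900 − $61,890 = +$10 applied to largest allocation (Unit 2A): Unit 2A becomes $17,990.

Unit 2A: $17,990 | Unit 3B: $14,310 | Unit 5A: $6,540 | Unit G2: $8,400 | Unit 1A: $14,660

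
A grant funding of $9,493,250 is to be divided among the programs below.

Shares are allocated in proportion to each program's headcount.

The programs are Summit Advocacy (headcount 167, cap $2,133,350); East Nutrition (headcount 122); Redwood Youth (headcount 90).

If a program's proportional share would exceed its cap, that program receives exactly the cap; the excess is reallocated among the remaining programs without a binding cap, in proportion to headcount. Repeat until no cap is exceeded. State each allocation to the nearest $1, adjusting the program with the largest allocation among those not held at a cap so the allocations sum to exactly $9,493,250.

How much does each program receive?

Summit Advocacy: $2,133,350; East Nutrition: $4,235,414; Redwood Youth: $3,124,486

Total headcount = 379.
Pro-rata shares before constraints: Summit Advocacy 4,183,041.56; East Nutrition 3,055,874.67; Redwood Youth 2,254,333.77.
Cap binds for Summit Advocacy ($2,133,350); balance $7,359,900 reallocated over remaining headcount 212.
Remaining shares: East Nutrition 4,235,414.15 → $4,235,414; Redwood Youth 3,124,485.85 → $3,124,486.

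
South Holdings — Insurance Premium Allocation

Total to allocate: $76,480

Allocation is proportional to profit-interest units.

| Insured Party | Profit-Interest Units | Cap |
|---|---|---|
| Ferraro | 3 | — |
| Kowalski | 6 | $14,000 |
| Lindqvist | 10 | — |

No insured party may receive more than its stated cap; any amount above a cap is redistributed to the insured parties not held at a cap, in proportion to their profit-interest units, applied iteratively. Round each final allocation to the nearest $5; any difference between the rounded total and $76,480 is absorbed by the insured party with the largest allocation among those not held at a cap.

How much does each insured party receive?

Ferraro: $14,420; Kowalski: $14,000; Lindqvist: $48,060

Combined profit-interest units = 19.
Pro-rata shares before constraints: Ferraro 12,075.79; Kowalski 24,151.58; Lindqvist 40,252.63.
Held at cap: Kowalski ($14,000); remaining pool $62,480 reallocated over remaining profit-interest units 13.
Remaining shares: Ferraro 14,418.46 → $14,420; Lindqvist 48,061.54 → $48,060.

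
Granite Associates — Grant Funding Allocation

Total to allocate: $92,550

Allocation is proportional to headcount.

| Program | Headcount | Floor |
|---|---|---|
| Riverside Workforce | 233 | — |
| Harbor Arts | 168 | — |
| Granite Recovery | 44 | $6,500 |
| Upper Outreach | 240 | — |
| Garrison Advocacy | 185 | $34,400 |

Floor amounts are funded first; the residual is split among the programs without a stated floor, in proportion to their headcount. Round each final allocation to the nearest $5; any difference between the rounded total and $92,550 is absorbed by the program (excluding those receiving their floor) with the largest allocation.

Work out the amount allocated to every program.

Fund the minimums — Granite Recovery $6,500; Garrison Advocacy $34,400. Remaining pool $51,650.
Remaining pool split over remaining headcount 641: Riverside Workforce 18,774.49 → $18,775; Harbor Arts 13,536.97 → $13,535; Upper Outreach 19,338.53 → $19,340.

Riverside Workforce: $18,775 · Harbor Arts: $13,535 · Granite Recovery: $6,500 · Upper Outreach: $19,340 · Garrison Advocacy: $34,400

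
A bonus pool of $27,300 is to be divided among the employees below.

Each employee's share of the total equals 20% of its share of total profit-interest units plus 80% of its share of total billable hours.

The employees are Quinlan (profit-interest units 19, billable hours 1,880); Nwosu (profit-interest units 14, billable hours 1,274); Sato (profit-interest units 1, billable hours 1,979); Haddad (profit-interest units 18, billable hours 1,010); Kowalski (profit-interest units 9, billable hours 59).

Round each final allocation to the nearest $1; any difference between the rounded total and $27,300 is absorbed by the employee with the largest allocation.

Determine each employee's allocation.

Totals — profit-interest units 61, billable hours 6,202.
Combined weights (20% profit-interest units + 80% billable hours): Quinlan 0.3048; Nwosu 0.2102; Sato 0.2586; Haddad 0.1893; Kowalski 0.0371.
Pro-rata amounts: Quinlan 8,320.97; Nwosu 5,739.44; Sato 7,058.45; Haddad 5,167.81; Kowalski 1,013.34.
Rounded to nearest $1: Quinlan $8,321; Nwosu $5,739; Sato $7,058; Haddad $5,168; Kowalski $1,013. Sum = $27,299.
Difference $27,300 − $27,299 = +$1 applied to largest allocation (Quinlan): Quinlan becomes $8,322.

Quinlan: $8,322 · Nwosu: $5,739 · Sato: $7,058 · Haddad: $5,168 · Kowalski: $1,013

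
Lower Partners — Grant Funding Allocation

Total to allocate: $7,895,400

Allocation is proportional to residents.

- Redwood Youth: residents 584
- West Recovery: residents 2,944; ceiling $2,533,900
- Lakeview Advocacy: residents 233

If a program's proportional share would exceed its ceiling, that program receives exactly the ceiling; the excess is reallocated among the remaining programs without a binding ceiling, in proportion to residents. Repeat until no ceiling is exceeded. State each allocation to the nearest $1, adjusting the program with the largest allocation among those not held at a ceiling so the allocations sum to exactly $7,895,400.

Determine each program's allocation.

Combined residents = 3,761.
Pro-rata shares before constraints: Redwood Youth 1,225,980.75; West Recovery 6,180,286.52; Lakeview Advocacy 489,132.73.
Cap binds for West Recovery ($2,533,900); remaining pool $5,361,500 reallocated over remaining residents 817.
Redistributed shares: Redwood Youth 3,832,455.32 → $3,832,455; Lakeview Advocacy 1,529,044.68 → $1,529,045.

Redwood Youth: $3,832,455 · West Recovery: $2,533,900 · Lakeview Advocacy: $1,529,045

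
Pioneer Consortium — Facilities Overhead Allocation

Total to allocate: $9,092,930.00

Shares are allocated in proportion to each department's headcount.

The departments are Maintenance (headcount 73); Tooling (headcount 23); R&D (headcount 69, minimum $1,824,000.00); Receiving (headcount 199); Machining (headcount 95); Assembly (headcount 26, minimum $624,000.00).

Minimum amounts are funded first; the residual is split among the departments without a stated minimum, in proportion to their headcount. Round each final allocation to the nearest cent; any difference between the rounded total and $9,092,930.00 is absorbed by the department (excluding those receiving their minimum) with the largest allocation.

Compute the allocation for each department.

Minimums first: R&D $1,824,000.00; Assembly $624,000.00. Residual $6,644,930.00.
Residual split over remaining headcount 390: Maintenance 1,243,794.5897 → $1,243,794.59; Tooling 391,880.4872 → $391,880.49; Receiving 3,390,618.1282 → $3,390,618.13; Machining 1,618,636.7949 → $1,618,636.79.

Maintenance: $1,243,794.59 · Tooling: $391,880.49 · R&D: $1,824,000.00 · Receiving: $3,390,618.13 · Machining: $1,618,636.79 · Assembly: $624,000.00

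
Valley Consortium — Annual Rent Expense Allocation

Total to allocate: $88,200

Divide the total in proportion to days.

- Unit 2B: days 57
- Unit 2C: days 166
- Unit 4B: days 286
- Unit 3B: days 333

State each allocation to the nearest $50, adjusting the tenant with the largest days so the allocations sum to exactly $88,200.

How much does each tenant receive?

Unit 2B: $5,950; Unit 2C: $17,400; Unit 4B: $29,950; Unit 3B: $34,900

Sum of days: 57 + 166 + 286 + 333 = 842.
Unrounded shares: Unit 2B 5,970.78; Unit 2C 17,388.60; Unit 4B 29,958.67; Unit 3B 34,881.95.
After rounding ($50): Unit 2B $5,950; Unit 2C $17,400; Unit 4B $29,950; Unit 3B $34,900. Sum = $88,200.
Sum already equals the total — no adjustment.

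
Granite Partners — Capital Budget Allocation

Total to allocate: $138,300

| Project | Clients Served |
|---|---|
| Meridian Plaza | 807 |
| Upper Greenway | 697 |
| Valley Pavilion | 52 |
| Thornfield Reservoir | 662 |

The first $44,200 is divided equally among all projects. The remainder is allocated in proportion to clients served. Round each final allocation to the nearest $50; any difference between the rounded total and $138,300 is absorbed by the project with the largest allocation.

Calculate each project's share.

Equal tier: $44,200 ÷ 4 = $11,050 apiece.
Remainder $94,100 by clients served (total 2,218): Meridian Plaza 34,237.47 → $34,250; Upper Greenway 29,570.65 → $29,550; Valley Pavilion 2,206.13 → $2,200; Thornfield Reservoir 28,085.75 → $28,100.
Totals: Meridian Plaza $11,050 + $34,250 = $45,300; Upper Greenway $11,050 + $29,550 = $40,600; Valley Pavilion $11,050 + $2,200 = $13,250; Thornfield Reservoir $11,050 + $28,100 = $39,150.

Meridian Plaza: $45,300 | Upper Greenway: $40,600 | Valley Pavilion: $13,250 | Thornfield Reservoir: $39,150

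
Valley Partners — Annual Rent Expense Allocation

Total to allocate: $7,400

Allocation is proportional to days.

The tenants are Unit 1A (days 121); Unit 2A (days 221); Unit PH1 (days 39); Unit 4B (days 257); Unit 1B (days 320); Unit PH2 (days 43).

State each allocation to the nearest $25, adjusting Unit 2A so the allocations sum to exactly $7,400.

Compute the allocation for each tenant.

Total days = 1,001.
Raw shares: Unit 1A 121/1,001 × $7,400 = 894.51; Unit 2A 221/1,001 × $7,400 = 1,633.77; Unit PH1 39/1,001 × $7,400 = 288.31; Unit 4B 257/1,001 × $7,400 = 1,899.90; Unit 1B 320/1,001 × $7,400 = 2,365.63; Unit PH2 43/1,001 × $7,400 = 317.88.
After rounding ($25): Unit 1A $900; Unit 2A $1,625; Unit PH1 $300; Unit 4B $1,900; Unit 1B $2,375; Unit PH2 $325. Sum = $7,425.
Difference $7,400 − $7,425 = −$25 applied to Unit 2A: Unit 2A becomes $1,600.

Unit 1A: $900; Unit 2A: $1,600; Unit PH1: $300; Unit 4B: $1,900; Unit 1B: $2,375; Unit PH2: $325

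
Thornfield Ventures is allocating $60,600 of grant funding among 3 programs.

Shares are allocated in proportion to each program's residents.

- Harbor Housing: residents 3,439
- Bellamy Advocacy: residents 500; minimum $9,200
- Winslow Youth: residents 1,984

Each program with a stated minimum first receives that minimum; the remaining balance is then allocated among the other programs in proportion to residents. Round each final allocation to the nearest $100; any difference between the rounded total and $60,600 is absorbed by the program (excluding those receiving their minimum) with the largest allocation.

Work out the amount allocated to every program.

Minimums first: Bellamy Advocacy $9,200. Remaining pool $51,400.
Remaining pool split over remaining residents 5,423: Harbor Housing 32,595.35 → $32,600; Winslow Youth 18,804.65 → $18,800.

Harbor Housing: $32,600 | Bellamy Advocacy: $9,200 | Winslow Youth: $18,800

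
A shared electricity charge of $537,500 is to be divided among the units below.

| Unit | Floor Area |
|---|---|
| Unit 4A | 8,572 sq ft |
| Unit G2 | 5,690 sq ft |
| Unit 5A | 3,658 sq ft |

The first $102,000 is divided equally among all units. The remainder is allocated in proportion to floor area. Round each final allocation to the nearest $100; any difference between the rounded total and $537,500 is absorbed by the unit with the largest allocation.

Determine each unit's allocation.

Unit 4A: $242,300 · Unit G2: $172,300 · Unit 5A: $122,900

Equal tier: $102,000 ÷ 3 = $34,000 apiece.
Remainder $435,500 by floor area (total 17,920): Unit 4A 208,320.65 → $208,300; Unit G2 138,280.97 → $138,300; Unit 5A 88,898.38 → $88,900.
Totals: Unit 4A $34,000 + $208,300 = $242,300; Unit G2 $34,000 + $138,300 = $172,300; Unit 5A $34,000 + $88,900 = $122,900.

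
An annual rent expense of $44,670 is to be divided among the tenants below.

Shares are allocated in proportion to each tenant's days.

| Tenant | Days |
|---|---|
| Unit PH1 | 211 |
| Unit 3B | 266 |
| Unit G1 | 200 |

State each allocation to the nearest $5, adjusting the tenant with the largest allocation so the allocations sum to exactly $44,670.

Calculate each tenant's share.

Combined days = 677.
Raw shares: Unit PH1 211/677 × $44,670 = 13,922.26; Unit 3B 266/677 × $44,670 = 17,551.29; Unit G1 200/677 × $44,670 = 13,196.45.
At nearest $5: Unit PH1 $13,920; Unit 3B $17,550; Unit G1 $13,195. Sum = $44,665.
Difference $44,670 − $44,665 = +$5 applied to largest allocation (Unit 3B): Unit 3B becomes $17,555.

Unit PH1: $13,920 | Unit 3B: $17,555 | Unit G1: $13,195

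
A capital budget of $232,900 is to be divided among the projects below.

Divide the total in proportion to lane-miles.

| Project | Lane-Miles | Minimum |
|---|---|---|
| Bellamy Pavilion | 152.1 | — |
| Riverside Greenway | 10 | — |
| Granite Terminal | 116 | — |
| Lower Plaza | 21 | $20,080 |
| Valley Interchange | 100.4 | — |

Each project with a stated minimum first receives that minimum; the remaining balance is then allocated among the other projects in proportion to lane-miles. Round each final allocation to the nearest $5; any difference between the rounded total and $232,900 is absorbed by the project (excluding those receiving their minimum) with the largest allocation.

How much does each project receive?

Minimums first: Lower Plaza $20,080. Balance $212,820.
Balance split over remaining lane-miles 378.5: Bellamy Pavilion 85,521.59 → $85,520; Riverside Greenway 5,622.72 → $5,625; Granite Terminal 65,223.57 → $65,225; Valley Interchange 56,452.12 → $56,450.

Bellamy Pavilion: $85,520; Riverside Greenway: $5,625; Granite Terminal: $65,225; Lower Plaza: $20,080; Valley Interchange: $56,450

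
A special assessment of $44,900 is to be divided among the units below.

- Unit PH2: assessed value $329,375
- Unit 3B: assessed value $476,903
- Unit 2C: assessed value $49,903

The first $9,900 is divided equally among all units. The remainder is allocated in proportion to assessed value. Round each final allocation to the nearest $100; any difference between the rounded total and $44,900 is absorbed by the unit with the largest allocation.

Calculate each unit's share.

Equal tier: $9,900 ÷ 3 = $3,300 apiece.
Remainder $35,000 by assessed value (total 856,181): Unit PH2 13,464.59 → $13,500; Unit 3B 19,495.42 → $19,500; Unit 2C 2,040.00 → $2,000.
Totals: Unit PH2 $3,300 + $13,500 = $16,800; Unit 3B $3,300 + $19,500 = $22,800; Unit 2C $3,300 + $2,000 = $5,300.

Unit PH2: $16,800 | Unit 3B: $22,800 | Unit 2C: $5,300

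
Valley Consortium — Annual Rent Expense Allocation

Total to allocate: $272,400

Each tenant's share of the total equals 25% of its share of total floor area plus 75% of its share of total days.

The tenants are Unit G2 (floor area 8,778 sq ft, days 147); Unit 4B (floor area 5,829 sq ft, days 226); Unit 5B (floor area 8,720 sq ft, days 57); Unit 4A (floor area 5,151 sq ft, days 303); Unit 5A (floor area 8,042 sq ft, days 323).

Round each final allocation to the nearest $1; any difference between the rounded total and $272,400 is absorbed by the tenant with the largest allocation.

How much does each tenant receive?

Unit G2: $44,808 | Unit 4B: $54,593 | Unit 5B: $27,288 | Unit 4A: $68,225 | Unit 5A: $77,486

Floor area total 36,520; days total 1,056.
Blended shares (25% floor area + 75% days): Unit G2 0.1645; Unit 4B 0.2004; Unit 5B 0.1002; Unit 4A 0.2505; Unit 5A 0.2845.
Pro-rata amounts: Unit G2 44,808.10; Unit 4B 54,592.82; Unit 5B 27,288.02; Unit 4A 68,225.40; Unit 5A 77,485.66.
Rounded to nearest $1: Unit G2 $44,808; Unit 4B $54,593; Unit 5B $27,288; Unit 4A $68,225; Unit 5A $77,486. Sum = $272,400.
Sum already equals the total — no adjustment.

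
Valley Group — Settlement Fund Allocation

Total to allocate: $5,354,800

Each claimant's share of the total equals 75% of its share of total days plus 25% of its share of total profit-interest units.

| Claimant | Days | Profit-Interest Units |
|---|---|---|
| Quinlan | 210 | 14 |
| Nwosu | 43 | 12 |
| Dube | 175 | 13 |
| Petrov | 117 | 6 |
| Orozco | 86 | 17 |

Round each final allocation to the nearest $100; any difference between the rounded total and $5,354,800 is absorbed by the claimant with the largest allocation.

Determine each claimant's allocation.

Quinlan: $1,638,900 · Nwosu: $532,800 · Dube: $1,394,500 · Petrov: $874,200 · Orozco: $914,400

Days total 631; profit-interest units total 62.
Combined weights (75% days + 25% profit-interest units): Quinlan 0.3061; Nwosu 0.0995; Dube 0.2604; Petrov 0.1633; Orozco 0.1708.
Raw shares: Quinlan 1,638,865.54; Nwosu 532,783.57; Dube 1,394,510.53; Petrov 874,216.75; Orozco 914,423.60.
Rounded to nearest $100: Quinlan $1,638,900; Nwosu $532,800; Dube $1,394,500; Petrov $874,200; Orozco $914,400. Sum = $5,354,800.
No rounding difference to absorb.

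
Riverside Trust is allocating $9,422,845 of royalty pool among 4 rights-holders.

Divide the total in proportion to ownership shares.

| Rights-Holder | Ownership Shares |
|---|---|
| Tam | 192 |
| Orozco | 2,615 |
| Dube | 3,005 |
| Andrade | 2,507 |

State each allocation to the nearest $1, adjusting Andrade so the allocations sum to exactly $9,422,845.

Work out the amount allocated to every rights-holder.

Tam: $217,476; Orozco: $2,961,983; Dube: $3,403,732; Andrade: $2,839,654

Ownership shares total: 8,319.
Proportional shares: Tam 192/8,319 × $9,422,845 = 217,476.41; Orozco 2,615/8,319 × $9,422,845 = 2,961,983.37; Dube 3,005/8,319 × $9,422,845 = 3,403,732.33; Andrade 2,507/8,319 × $9,422,845 = 2,839,652.89.
After rounding ($1): Tam $217,476; Orozco $2,961,983; Dube $3,403,732; Andrade $2,839,653. Sum = $9,422,844.
Difference $9,422,845 − $9,422,844 = +$1 applied to Andrade: Andrade becomes $2,839,654.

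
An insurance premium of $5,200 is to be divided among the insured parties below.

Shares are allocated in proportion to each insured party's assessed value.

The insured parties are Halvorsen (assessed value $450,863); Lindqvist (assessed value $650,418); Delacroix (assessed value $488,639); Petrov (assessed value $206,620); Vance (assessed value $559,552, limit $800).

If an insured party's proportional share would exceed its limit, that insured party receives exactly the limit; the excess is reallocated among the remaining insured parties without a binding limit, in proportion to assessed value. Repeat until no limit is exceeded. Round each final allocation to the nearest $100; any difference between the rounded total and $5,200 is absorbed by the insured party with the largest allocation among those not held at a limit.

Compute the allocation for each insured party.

Halvorsen: $1,100 | Lindqvist: $1,600 | Delacroix: $1,200 | Petrov: $500 | Vance: $800

Assessed value total: 2,356,092.
Proportional shares (ignoring caps): Halvorsen 995.07; Lindqvist 1,435.50; Delacroix 1,078.45; Petrov 456.02; Vance 1,234.96.
Capped: Vance ($800); balance $4,400 reallocated over remaining assessed value 1,796,540.
Remaining shares: Halvorsen 1,104.23 → $1,100; Lindqvist 1,592.97 → $1,600; Delacroix 1,196.75 → $1,200; Petrov 506.04 → $500.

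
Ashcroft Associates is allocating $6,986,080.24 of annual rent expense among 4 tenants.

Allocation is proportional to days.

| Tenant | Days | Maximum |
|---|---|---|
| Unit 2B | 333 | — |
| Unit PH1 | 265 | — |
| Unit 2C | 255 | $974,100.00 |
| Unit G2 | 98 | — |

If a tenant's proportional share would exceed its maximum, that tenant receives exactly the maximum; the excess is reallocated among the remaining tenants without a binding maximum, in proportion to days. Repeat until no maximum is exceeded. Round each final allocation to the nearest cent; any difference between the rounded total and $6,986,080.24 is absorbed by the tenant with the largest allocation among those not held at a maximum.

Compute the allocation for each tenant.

Unit 2B: $2,876,421.58 | Unit PH1: $2,289,044.20 | Unit 2C: $974,100.00 | Unit G2: $846,514.46

Days total: 951.
Pro-rata shares before constraints: Unit 2B 2,446,229.9894; Unit PH1 1,946,699.5411; Unit 2C 1,873,239.1811; Unit G2 719,911.5284.
Capped: Unit 2C ($974,100.00); balance $6,011,980.24 reallocated over remaining days 696.
Shares after redistribution: Unit 2B 2,876,421.5803 → $2,876,421.58; Unit PH1 2,289,044.2006 → $2,289,044.20; Unit G2 846,514.4591 → $846,514.46.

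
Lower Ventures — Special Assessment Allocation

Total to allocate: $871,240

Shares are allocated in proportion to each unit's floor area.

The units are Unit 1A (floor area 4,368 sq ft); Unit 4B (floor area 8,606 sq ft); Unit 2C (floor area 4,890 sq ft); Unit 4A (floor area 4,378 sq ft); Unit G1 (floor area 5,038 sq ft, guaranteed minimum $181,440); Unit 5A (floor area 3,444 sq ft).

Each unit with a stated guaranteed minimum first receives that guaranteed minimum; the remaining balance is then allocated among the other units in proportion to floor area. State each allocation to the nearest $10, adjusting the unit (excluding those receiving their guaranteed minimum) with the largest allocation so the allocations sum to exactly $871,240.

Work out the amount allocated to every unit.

Unit 1A: $117,300 · Unit 4B: $231,120 · Unit 2C: $131,320 · Unit 4A: $117,570 · Unit G1: $181,440 · Unit 5A: $92,490

Fund the minimums — Unit G1 $181,440. Balance $689,800.
Balance split over remaining floor area 25,686: Unit 1A 117,303.06 → $117,300; Unit 4B 231,114.96 → $231,110; Unit 2C 131,321.42 → $131,320; Unit 4A 117,571.61 → $117,570; Unit 5A 92,488.95 → $92,490.
Rounding difference +$10 applied to Unit 4B → $231,120.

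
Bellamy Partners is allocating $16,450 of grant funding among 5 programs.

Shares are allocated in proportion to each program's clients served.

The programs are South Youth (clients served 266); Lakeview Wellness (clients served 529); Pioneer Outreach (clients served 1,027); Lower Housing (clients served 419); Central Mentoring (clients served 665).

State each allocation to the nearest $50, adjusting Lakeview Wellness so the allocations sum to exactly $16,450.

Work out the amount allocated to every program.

South Youth: $1,500; Lakeview Wellness: $3,050; Pioneer Outreach: $5,800; Lower Housing: $2,350; Central Mentoring: $3,750

Sum of clients served: 2,906.
Unrounded shares: South Youth 266/2,906 × $16,450 = 1,505.75; Lakeview Wellness 529/2,906 × $16,450 = 2,994.51; Pioneer Outreach 1,027/2,906 × $16,450 = 5,813.54; Lower Housing 419/2,906 × $16,450 = 2,371.83; Central Mentoring 665/2,906 × $16,450 = 3,764.37.
At nearest $50: South Youth $1,500; Lakeview Wellness $3,000; Pioneer Outreach $5,800; Lower Housing $2,350; Central Mentoring $3,750. Sum = $16,400.
Difference $16,450 − $16,400 = +$50 applied to Lakeview Wellness: Lakeview Wellness becomes $3,050.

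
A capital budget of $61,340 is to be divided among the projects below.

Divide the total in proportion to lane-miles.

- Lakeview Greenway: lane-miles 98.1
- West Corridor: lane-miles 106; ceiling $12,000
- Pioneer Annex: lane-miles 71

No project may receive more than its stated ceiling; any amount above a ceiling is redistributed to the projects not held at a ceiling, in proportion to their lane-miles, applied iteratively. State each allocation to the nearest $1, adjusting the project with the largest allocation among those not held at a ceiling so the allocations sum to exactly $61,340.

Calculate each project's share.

Lane-miles total: 275.1.
Proportional shares (ignoring caps): Lakeview Greenway 21,873.70; West Corridor 23,635.19; Pioneer Annex 15,831.12.
Held at cap: West Corridor ($12,000); remaining pool $49,340 reallocated over remaining lane-miles 169.1.
Remaining shares: Lakeview Greenway 28,623.62 → $28,624; Pioneer Annex 20,716.38 → $20,716.

Lakeview Greenway: $28,624; West Corridor: $12,000; Pioneer Annex: $20,716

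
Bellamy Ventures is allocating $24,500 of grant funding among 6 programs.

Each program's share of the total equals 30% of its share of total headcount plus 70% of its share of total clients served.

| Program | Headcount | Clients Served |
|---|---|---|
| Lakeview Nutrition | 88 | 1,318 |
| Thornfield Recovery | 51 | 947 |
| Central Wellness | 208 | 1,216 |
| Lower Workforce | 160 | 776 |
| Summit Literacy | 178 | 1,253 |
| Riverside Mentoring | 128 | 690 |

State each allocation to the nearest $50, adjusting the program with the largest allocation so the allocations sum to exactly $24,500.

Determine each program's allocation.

Lakeview Nutrition: $4,450 · Thornfield Recovery: $3,100 · Central Wellness: $5,200 · Lower Workforce: $3,600 · Summit Literacy: $5,100 · Riverside Mentoring: $3,050

Headcount total 813; clients served total 6,200.
Blended shares (30% headcount + 70% clients served): Lakeview Nutrition 0.1813; Thornfield Recovery 0.1257; Central Wellness 0.2140; Lower Workforce 0.1467; Summit Literacy 0.2072; Riverside Mentoring 0.1251.
Proportional shares: Lakeview Nutrition 4,441.33; Thornfield Recovery 3,080.59; Central Wellness 5,244.06; Lower Workforce 3,593.01; Summit Literacy 5,075.18; Riverside Mentoring 3,065.82.
At nearest $50: Lakeview Nutrition $4,450; Thornfield Recovery $3,100; Central Wellness $5,250; Lower Workforce $3,600; Summit Literacy $5,100; Riverside Mentoring $3,050. Sum = $24,550.
Difference $24,500 − $24,550 = −$50 applied to largest allocation (Central Wellness): Central Wellness becomes $5,200.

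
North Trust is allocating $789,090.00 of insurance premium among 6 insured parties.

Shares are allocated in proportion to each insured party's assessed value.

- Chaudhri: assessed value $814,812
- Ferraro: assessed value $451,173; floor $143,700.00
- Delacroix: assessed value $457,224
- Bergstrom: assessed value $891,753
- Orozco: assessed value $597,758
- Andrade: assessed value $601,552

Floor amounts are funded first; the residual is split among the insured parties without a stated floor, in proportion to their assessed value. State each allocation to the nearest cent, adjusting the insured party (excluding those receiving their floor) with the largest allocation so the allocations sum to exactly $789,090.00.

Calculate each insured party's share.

Chaudhri: $156,365.16; Ferraro: $143,700.00; Delacroix: $87,742.82; Bergstrom: $171,130.40; Orozco: $114,711.77; Andrade: $115,439.85

Fund the minimums — Ferraro $143,700.00. Balance $645,390.00.
Balance split over remaining assessed value 3,363,099: Chaudhri 156,365.1610 → $156,365.16; Delacroix 87,742.8221 → $87,742.82; Bergstrom 171,130.3975 → $171,130.40; Orozco 114,711.7690 → $114,711.77; Andrade 115,439.8504 → $115,439.85.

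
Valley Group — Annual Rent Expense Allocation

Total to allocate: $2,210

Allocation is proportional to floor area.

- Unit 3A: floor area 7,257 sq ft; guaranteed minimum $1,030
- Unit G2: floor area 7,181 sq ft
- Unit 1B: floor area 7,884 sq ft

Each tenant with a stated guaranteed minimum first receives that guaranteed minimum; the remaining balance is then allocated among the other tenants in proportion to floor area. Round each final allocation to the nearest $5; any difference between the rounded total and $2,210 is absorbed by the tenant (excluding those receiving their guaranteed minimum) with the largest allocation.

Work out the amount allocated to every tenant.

Guaranteed amounts: Unit 3A $1,030. Residual $1,180.
Residual split over remaining floor area 15,065: Unit G2 562.47 → $560; Unit 1B 617.53 → $620.

Unit 3A: $1,030 · Unit G2: $560 · Unit 1B: $620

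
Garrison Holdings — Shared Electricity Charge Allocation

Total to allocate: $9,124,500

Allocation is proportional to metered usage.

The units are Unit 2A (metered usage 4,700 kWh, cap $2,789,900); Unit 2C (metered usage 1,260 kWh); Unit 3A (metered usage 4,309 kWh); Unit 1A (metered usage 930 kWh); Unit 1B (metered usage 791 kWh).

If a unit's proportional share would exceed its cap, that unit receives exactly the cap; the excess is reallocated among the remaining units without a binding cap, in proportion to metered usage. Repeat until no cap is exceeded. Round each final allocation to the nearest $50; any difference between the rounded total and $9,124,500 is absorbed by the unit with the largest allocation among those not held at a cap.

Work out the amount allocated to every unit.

Sum of metered usage: 11,990.
Unconstrained shares: Unit 2A 3,576,743.12; Unit 2C 958,871.56; Unit 3A 3,279,188.53; Unit 1A 707,738.53; Unit 1B 601,958.26.
Cap binds for Unit 2A ($2,789,900); balance $6,334,600 reallocated over remaining metered usage 7,290.
Redistributed shares: Unit 2C 1,094,869.14 → $1,094,850; Unit 3A 3,744,278.66 → $3,744,300; Unit 1A 808,117.70 → $808,100; Unit 1B 687,334.51 → $687,350.

Unit 2A: $2,789,900 · Unit 2C: $1,094,850 · Unit 3A: $3,744,300 · Unit 1A: $808,100 · Unit 1B: $687,350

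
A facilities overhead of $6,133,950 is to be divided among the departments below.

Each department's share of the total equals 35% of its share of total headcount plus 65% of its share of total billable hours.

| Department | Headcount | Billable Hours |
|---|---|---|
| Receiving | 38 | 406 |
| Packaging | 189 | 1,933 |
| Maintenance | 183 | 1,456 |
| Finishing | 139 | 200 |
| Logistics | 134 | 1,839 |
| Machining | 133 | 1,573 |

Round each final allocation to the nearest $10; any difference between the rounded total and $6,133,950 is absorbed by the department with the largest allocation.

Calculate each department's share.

Receiving: $318,520; Packaging: $1,537,760; Maintenance: $1,265,210; Finishing: $473,360; Logistics: $1,342,460; Machining: $1,196,640

Totals — headcount 816, billable hours 7,407.
Composite weights (35% headcount + 65% billable hours): Receiving 0.0519; Packaging 0.2507; Maintenance 0.2063; Finishing 0.0772; Logistics 0.2189; Machining 0.1951.
Unrounded shares: Receiving 318,520.56; Packaging 1,537,758.30; Maintenance 1,265,211.07; Finishing 473,363.44; Logistics 1,342,455.54; Machining 1,196,641.09.
After rounding ($10): Receiving $318,520; Packaging $1,537,760; Maintenance $1,265,210; Finishing $473,360; Logistics $1,342,460; Machining $1,196,640. Sum = $6,133,950.
Rounded total matches; no reconciliation needed.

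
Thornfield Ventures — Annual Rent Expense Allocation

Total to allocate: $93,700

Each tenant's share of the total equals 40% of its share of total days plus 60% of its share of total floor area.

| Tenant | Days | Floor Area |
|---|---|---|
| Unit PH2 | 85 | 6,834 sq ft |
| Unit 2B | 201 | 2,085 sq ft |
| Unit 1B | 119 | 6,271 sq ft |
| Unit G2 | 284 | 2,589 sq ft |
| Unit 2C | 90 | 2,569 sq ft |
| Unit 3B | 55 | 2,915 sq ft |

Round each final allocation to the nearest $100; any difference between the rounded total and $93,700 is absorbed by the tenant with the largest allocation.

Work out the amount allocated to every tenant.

Days total 834; floor area total 23,263.
Combined weights (40% days + 60% floor area): Unit PH2 0.2170; Unit 2B 0.1502; Unit 1B 0.2188; Unit G2 0.2030; Unit 2C 0.1094; Unit 3B 0.1016.
Unrounded shares: Unit PH2 20,335.72; Unit 2B 14,071.80; Unit 1B 20,503.07; Unit G2 19,019.84; Unit 2C 10,253.14; Unit 3B 9,516.42.
Rounded to nearest $100: Unit PH2 $20,300; Unit 2B $14,100; Unit 1B $20,500; Unit G2 $19,000; Unit 2C $10,300; Unit 3B $9,500. Sum = $93,700.
Sum already equals the total — no adjustment.

Unit PH2: $20,300; Unit 2B: $14,100; Unit 1B: $20,500; Unit G2: $19,000; Unit 2C: $10,300; Unit 3B: $9,500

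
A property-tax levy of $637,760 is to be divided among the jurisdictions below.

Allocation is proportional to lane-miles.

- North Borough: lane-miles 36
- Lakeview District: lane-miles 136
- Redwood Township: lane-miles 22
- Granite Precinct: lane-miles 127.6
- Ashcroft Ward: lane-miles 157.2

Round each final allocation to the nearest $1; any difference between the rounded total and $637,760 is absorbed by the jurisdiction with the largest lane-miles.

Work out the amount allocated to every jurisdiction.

Combined lane-miles = 36 + 136 + 22 + 127.6 + 157.2 = 478.8.
Unrounded shares: North Borough 47,951.88; Lakeview District 181,151.55; Redwood Township 29,303.93; Granite Precinct 169,962.77; Ashcroft Ward 209,389.87.
After rounding ($1): North Borough $47,952; Lakeview District $181,152; Redwood Township $29,304; Granite Precinct $169,963; Ashcroft Ward $209,390. Sum = $637,761.
Difference $637,760 − $637,761 = −$1 applied to largest lane-miles (Ashcroft Ward): Ashcroft Ward becomes $209,389.

North Borough: $47,952 · Lakeview District: $181,152 · Redwood Township: $29,304 · Granite Precinct: $169,963 · Ashcroft Ward: $209,389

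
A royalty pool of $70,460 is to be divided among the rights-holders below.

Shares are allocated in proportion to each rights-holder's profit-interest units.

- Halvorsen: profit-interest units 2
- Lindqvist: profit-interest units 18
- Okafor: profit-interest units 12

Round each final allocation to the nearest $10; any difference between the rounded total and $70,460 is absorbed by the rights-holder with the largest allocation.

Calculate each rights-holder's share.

Halvorsen: $4,400; Lindqvist: $39,640; Okafor: $26,420

Total profit-interest units = 32.
Raw shares: Halvorsen 2/32 × $70,460 = 4,403.75; Lindqvist 18/32 × $70,460 = 39,633.75; Okafor 12/32 × $70,460 = 26,422.50.
After rounding ($10): Halvorsen $4,400; Lindqvist $39,630; Okafor $26,420. Sum = $70,450.
Difference $70,460 − $70,450 = +$10 applied to largest allocation (Lindqvist): Lindqvist becomes $39,640.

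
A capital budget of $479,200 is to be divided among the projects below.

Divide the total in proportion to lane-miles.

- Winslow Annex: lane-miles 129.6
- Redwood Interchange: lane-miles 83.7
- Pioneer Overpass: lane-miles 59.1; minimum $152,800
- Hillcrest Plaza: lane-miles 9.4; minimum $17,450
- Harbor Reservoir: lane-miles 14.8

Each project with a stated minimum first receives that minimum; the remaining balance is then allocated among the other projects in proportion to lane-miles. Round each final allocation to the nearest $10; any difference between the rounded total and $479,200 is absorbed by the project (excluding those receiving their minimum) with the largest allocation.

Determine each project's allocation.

Winslow Annex: $175,530 · Redwood Interchange: $113,370 · Pioneer Overpass: $152,800 · Hillcrest Plaza: $17,450 · Harbor Reservoir: $20,050

Guaranteed amounts: Pioneer Overpass $152,800; Hillcrest Plaza $17,450. Balance $308,950.
Balance split over remaining lane-miles 228.1: Winslow Annex 175,536.69 → $175,540; Redwood Interchange 113,367.45 → $113,370; Harbor Reservoir 20,045.86 → $20,050.
Rounding difference −$10 applied to Winslow Annex → $175,530.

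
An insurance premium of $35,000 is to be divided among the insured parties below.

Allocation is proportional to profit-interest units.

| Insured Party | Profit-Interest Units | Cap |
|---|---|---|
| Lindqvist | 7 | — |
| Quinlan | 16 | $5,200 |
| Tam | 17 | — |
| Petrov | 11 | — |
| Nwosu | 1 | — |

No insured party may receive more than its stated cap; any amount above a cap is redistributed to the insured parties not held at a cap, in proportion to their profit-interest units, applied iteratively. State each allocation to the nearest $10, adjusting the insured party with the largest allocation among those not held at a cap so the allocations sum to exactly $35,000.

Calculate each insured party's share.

Combined profit-interest units = 52.
Unconstrained shares: Lindqvist 4,711.54; Quinlan 10,769.23; Tam 11,442.31; Petrov 7,403.85; Nwosu 673.08.
Capped: Quinlan ($5,200); balance $29,800 reallocated over remaining profit-interest units 36.
Shares after redistribution: Lindqvist 5,794.44 → $5,790; Tam 14,072.22 → $14,070; Petrov 9,105.56 → $9,110; Nwosu 827.78 → $830.

Lindqvist: $5,790; Quinlan: $5,200; Tam: $14,070; Petrov: $9,110; Nwosu: $830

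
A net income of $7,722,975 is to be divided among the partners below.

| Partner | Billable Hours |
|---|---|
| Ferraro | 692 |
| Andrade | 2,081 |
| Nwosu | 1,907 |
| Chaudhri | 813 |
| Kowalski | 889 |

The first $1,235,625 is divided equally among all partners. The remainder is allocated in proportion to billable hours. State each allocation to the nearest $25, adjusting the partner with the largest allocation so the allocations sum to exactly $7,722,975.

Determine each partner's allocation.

Ferraro: $950,550 | Andrade: $2,362,475 | Nwosu: $2,185,600 | Chaudhri: $1,073,550 | Kowalski: $1,150,800

$1,235,625 shared equally gives $247,125 per partner.
Remainder $6,487,350 by billable hours (total 6,382): Ferraro 703,423.10 → $703,425; Andrade 2,115,351.83 → $2,115,350; Nwosu 1,938,479.54 → $1,938,475; Chaudhri 826,420.49 → $826,425; Kowalski 903,675.05 → $903,675.
Totals: Ferraro $247,125 + $703,425 = $950,550; Andrade $247,125 + $2,115,350 = $2,362,475; Nwosu $247,125 + $1,938,475 = $2,185,600; Chaudhri $247,125 + $826,425 = $1,073,550; Kowalski $247,125 + $903,675 = $1,150,800.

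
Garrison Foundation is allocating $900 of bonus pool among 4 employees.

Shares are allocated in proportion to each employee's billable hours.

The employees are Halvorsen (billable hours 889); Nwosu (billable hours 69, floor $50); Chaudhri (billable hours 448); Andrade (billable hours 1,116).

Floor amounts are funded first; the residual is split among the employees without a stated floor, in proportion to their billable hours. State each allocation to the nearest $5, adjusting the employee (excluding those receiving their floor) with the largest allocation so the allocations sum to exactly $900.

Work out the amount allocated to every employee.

Halvorsen: $310 · Nwosu: $50 · Chaudhri: $155 · Andrade: $385

Minimums first: Nwosu $50. Residual $850.
Residual split over remaining billable hours 2,453: Halvorsen 308.05 → $310; Chaudhri 155.24 → $155; Andrade 386.71 → $385.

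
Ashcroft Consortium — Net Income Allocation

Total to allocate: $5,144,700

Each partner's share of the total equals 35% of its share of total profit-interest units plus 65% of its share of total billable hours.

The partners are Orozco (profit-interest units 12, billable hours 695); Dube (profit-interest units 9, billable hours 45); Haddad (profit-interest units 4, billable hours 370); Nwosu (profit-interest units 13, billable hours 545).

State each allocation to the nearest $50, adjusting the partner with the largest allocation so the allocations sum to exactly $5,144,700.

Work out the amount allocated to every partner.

Orozco: $1,972,950 · Dube: $517,400 · Haddad: $937,150 · Nwosu: $1,717,200

Totals — profit-interest units 38, billable hours 1,655.
Composite weights (35% profit-interest units + 65% billable hours): Orozco 0.3835; Dube 0.1006; Haddad 0.1822; Nwosu 0.3338.
Unrounded shares: Orozco 1,972,925.78; Dube 517,394.52; Haddad 937,155.08; Nwosu 1,717,224.62.
Rounded to nearest $50: Orozco $1,972,950; Dube $517,400; Haddad $937,150; Nwosu $1,717,200. Sum = $5,144,700.
Sum already equals the total — no adjustment.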